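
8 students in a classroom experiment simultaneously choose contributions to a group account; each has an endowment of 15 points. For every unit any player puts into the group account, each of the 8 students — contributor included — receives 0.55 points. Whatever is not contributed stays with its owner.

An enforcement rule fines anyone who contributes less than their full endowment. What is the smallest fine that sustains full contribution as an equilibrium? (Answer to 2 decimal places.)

Given the others contribute fully, the best deviation is to contribute 0 (any partial contribution still incurs the fine and gives up units whose private return 0.55 is below 1).
Deviating from 15 to 0 saves 15 points but forfeits the deviator's share of the drop in the group account: 0.55 × 15 = 8.25.
So the deviation gain is 15 − 8.25 = 6.75, and the fine must be at least 6.75 points to wipe it out.

6.75 points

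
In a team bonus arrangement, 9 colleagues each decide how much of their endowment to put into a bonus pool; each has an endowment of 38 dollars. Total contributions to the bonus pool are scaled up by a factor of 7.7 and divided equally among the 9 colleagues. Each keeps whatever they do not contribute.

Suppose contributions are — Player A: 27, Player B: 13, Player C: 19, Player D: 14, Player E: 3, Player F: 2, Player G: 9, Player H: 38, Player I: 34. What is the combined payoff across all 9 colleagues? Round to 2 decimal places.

Total contributed: 27 + 13 + 19 + 14 + 3 + 2 + 9 + 38 + 34 = 159; total kept: 9 × 38 − 159 = 183.
The bonus pool pays out 7.7 × 159 = 1224.30 in aggregate.
Group total = 183 + 1224.30 = 1407.30.

1407.30 dollars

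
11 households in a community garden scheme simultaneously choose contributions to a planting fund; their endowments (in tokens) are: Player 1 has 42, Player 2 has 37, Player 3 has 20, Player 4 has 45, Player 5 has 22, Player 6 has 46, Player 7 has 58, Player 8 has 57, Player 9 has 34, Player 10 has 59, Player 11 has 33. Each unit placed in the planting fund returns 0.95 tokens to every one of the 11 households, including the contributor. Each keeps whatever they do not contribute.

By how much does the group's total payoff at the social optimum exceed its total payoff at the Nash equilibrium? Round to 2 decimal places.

The private return per contributed unit is 0.95 < 1 for everyone, so the Nash equilibrium is zero contribution and the group total is Σ E_j = 42 + 37 + 20 + 45 + 22 + 46 + 58 + 57 + 34 + 59 + 33 = 453.
Each contributed unit returns 10.450 to the group, so the social optimum is full contribution by everyone: group total = 10.450 × 453 = 4733.85.
Efficiency loss = (10.450 − 1) × 453 = 4280.85.

4280.85 tokens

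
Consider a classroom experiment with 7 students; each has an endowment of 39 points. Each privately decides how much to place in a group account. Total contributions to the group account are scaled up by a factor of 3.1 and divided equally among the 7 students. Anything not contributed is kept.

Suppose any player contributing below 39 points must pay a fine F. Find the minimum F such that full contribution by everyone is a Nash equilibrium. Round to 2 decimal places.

Given the others contribute fully, the best deviation is to contribute 0 (any partial contribution still incurs the fine and gives up units whose private return 0.4429 is below 1).
Deviating from 39 to 0 saves 39 points but forfeits the deviator's share of the drop in the group account: 3.1/7 × 39 = 17.27.
So the deviation gain is 39 − 17.27 = 21.73, and the fine must be at least 21.73 points to wipe it out.

21.73 points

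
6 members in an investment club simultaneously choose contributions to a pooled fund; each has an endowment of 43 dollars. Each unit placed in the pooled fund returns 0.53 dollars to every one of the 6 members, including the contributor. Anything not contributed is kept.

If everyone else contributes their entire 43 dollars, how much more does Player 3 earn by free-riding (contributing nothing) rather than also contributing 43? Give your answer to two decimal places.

Switching from a contribution of 43 to 0 lets Player 3 keep an extra 43 dollars, but lowers the pooled fund by 43, which costs Player 3 their own share of that drop: 0.53 × 43 = 22.79.
Net gain = 43 − 22.79 = 20.21. The private return per contributed unit (0.53) is below 1, so free-riding is indeed the best response regardless of what the others do.

20.21 dollars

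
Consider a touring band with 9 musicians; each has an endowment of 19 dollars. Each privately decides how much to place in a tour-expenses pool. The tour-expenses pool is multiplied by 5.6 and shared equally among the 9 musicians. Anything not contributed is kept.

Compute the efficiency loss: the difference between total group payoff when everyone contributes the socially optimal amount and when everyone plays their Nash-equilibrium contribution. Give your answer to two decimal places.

786.60 dollars

Each contributed unit returns 5.6/9 = 0.6222 to its contributor — below 1 — so contributing 0 is dominant for every player. At the Nash equilibrium everyone keeps their 19, and the group total is 9 × 19 = 171.
Each contributed unit returns 5.600 to the group as a whole (0.6222 to each of 9 players), which exceeds 1, so the social optimum is full contribution: group total = 5.600 × 171 = 957.60.
Efficiency loss = 957.60 − 171 = 786.60.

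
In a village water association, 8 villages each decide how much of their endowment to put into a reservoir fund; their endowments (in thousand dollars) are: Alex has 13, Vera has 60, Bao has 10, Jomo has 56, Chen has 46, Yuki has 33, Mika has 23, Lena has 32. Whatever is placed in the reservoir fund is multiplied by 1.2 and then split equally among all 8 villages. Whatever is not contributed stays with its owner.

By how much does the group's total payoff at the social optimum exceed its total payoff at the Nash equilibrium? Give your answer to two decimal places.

54.60 thousand dollars

The private return per contributed unit is 1.2/8 = 0.1500 < 1 for every player regardless of endowment, so the Nash equilibrium is zero contribution and the group total is Σ E_j = 13 + 60 + 10 + 56 + 46 + 33 + 23 + 32 = 273.
Each contributed unit returns 1.200 to the group, so the social optimum is full contribution by everyone: group total = 1.200 × 273 = 327.60.
Efficiency loss = (1.200 − 1) × 273 = 54.60.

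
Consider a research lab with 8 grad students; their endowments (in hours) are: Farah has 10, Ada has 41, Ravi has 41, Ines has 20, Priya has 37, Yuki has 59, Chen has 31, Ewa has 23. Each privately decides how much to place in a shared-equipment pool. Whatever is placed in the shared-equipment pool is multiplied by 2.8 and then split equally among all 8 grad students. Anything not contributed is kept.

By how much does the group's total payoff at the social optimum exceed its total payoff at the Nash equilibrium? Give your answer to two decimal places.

The private return per contributed unit is 2.8/8 = 0.3500 < 1 for every player regardless of endowment, so the Nash equilibrium is zero contribution and the group total is Σ E_j = 10 + 41 + 41 + 20 + 37 + 59 + 31 + 23 = 262.
Each contributed unit returns 2.800 to the group, so the social optimum is full contribution by everyone: group total = 2.800 × 262 = 733.60.
Efficiency loss = (2.800 − 1) × 262 = 471.60.

471.60 hours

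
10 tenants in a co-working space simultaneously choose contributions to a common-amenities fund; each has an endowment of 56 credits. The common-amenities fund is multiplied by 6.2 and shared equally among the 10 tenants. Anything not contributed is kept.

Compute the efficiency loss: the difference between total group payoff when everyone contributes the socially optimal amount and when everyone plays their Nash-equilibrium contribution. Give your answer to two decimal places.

Each contributed unit returns 6.2/10 = 0.6200 to its contributor — below 1 — so contributing 0 is dominant for every player. At the Nash equilibrium everyone keeps their 56, and the group total is 10 × 56 = 560.
Each contributed unit returns 6.200 to the group as a whole (0.6200 to each of 10 players), which exceeds 1, so the social optimum is full contribution: group total = 6.200 × 560 = 3472.00.
Efficiency loss = 3472.00 − 560 = 2912.00.

2912.00 credits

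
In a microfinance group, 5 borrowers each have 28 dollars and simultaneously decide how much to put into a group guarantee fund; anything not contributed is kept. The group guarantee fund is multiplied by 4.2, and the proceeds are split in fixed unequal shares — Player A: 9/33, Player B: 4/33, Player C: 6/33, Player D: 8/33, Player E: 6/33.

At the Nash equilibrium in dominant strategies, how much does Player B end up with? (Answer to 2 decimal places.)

56.51 dollars

A player with share s gets back 4.2·s per unit contributed, so full contribution is dominant for anyone with s > 1/4.2 = 0.2381 and zero contribution is dominant for anyone below.
Player A and Player D clear that bar, contributing 28 each; the remaining 3 contribute 0. Total contributed: 56.
Player B keeps 28 and receives 4.2 × 56 × 4/33 = 28.51 from the group guarantee fund, for a payoff of 56.51.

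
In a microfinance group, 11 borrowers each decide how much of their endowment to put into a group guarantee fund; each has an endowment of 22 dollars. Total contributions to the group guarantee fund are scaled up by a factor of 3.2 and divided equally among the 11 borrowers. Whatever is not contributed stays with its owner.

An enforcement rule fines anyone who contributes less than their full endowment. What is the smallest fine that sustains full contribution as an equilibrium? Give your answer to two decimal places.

Given the others contribute fully, the best deviation is to contribute 0 (any partial contribution still incurs the fine and gives up units whose private return 0.2909 is below 1).
Deviating from 22 to 0 saves 22 dollars but forfeits the deviator's share of the drop in the group guarantee fund: 3.2/11 × 22 = 6.40.
So the deviation gain is 22 − 6.40 = 15.60, and the fine must be at least 15.60 dollars to wipe it out.

15.60 dollars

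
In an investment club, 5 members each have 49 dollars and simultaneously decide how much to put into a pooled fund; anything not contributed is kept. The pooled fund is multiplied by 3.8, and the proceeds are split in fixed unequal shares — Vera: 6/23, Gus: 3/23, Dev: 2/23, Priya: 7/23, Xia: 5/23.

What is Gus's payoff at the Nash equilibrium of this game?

73.29 dollars

A player with share s gets back 3.8·s per unit contributed, so full contribution is dominant for anyone with s > 1/3.8 = 0.2632 and zero contribution is dominant for anyone below.
Only Priya (7/23) clears that bar, contributing 49; the remaining 4 contribute 0. Total contributed: 49.
Gus keeps 49 and receives 3.8 × 49 × 3/23 = 24.29 from the pooled fund, for a payoff of 73.29.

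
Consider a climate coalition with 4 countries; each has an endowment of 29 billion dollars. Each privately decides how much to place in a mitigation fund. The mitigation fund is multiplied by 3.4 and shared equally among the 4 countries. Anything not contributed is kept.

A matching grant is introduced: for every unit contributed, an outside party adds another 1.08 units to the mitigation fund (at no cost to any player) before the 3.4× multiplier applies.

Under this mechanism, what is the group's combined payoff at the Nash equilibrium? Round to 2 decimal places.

With the mechanism, a contributed unit returns 3.4 × 2.08 / 4 = 1.7680 per unit of net cost to the contributor — now above 1 — so contributing fully is weakly dominant for every player.
At the Nash equilibrium everyone contributes 29. Group total payoff = 3.4 × 2.08 × 116 = 820.35.

820.35 billion dollars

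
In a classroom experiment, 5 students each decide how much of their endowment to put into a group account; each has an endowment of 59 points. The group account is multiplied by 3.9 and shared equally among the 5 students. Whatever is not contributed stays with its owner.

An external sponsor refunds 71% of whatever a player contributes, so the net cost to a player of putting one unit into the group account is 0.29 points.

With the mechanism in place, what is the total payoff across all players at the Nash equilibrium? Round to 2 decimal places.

1359.95 points

With the mechanism, a contributed unit returns (3.9/5) / 0.29 = 2.6897 per unit of net cost to the contributor — now above 1 — so contributing fully is weakly dominant for every player.
So the Nash equilibrium is full contribution by all 5; the group earns 5 × (59 × 0.71 + 3.9 × 59) = 1359.95.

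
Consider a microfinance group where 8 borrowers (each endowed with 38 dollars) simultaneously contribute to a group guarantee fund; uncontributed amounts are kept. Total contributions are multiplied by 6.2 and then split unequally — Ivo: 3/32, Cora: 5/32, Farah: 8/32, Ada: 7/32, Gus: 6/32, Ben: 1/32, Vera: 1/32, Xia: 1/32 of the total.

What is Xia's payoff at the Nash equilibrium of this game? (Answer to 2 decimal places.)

60.09 dollars

For player j, contributing a unit is worthwhile iff 6.2 × (j's share) ≥ 1, i.e. iff j's share is at least 0.1613.
The shares above 0.1613 belong to Farah, Ada and Gus, contributing 38 each; the remaining 5 contribute 0. Total contributed: 114.
Xia keeps 38 and receives 6.2 × 114 × 1/32 = 22.09 from the group guarantee fund, for a payoff of 60.09.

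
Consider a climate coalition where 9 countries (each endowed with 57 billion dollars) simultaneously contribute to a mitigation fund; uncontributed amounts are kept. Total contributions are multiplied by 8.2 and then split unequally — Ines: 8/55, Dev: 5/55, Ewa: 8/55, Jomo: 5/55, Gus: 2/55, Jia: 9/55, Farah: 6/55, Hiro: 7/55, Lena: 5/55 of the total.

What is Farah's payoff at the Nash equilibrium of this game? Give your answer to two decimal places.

Each unit j contributes comes back to j as 8.2 × (j's share), so j prefers to contribute only if that share exceeds 1/8.2 = 0.1220; otherwise keeping the unit dominates.
The shares above 0.1220 belong to Ines, Ewa, Jia and Hiro, contributing 57 each; the remaining 5 contribute 0. Total contributed: 228.
Farah keeps 57 and receives 8.2 × 228 × 6/55 = 203.96 from the mitigation fund, for a payoff of 260.96.

260.96 billion dollars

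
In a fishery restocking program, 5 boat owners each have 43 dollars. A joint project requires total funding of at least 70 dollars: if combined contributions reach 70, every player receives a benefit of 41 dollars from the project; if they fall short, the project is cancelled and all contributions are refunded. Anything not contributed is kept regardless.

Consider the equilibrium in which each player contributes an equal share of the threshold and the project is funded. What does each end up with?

Equal share of the threshold: 70/5 = 14.
At this profile no one gains by cutting their contribution: any cut drops the total below 70, the project is cancelled, contributions are refunded, and the deviator ends with 43, which is less than 43 − 14 + 41 = 70. Contributing more than 14 just wastes the excess. So contributing exactly 14 is a best response.
Each player's payoff: 43 − 14 + 41 = 70.

70 dollars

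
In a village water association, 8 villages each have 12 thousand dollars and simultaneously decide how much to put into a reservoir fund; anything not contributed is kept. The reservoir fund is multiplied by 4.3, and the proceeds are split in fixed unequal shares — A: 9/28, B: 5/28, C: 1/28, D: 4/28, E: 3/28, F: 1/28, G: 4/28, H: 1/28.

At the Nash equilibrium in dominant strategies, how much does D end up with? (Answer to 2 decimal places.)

19.37 thousand dollars

For player j, contributing a unit is worthwhile iff 4.3 × (j's share) ≥ 1, i.e. iff j's share is at least 0.2326.
A alone (share 9/28) is above the threshold, contributing 12; the remaining 7 contribute 0. Total contributed: 12.
D keeps 12 and receives 4.3 × 12 × 4/28 = 7.37 from the reservoir fund, for a payoff of 19.37.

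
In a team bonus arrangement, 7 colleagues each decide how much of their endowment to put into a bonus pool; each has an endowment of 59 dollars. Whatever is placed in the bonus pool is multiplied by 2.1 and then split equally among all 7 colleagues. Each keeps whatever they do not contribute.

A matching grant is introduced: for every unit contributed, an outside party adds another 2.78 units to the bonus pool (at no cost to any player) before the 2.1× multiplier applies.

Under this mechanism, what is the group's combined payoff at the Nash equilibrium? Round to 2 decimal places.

3278.39 dollars

The effective private return per unit is now 2.1 × 3.78 / 7 = 1.1340 > 1, so every player's dominant strategy flips to full contribution.
At the Nash equilibrium everyone contributes 59. Group total payoff = 2.1 × 3.78 × 413 = 3278.39.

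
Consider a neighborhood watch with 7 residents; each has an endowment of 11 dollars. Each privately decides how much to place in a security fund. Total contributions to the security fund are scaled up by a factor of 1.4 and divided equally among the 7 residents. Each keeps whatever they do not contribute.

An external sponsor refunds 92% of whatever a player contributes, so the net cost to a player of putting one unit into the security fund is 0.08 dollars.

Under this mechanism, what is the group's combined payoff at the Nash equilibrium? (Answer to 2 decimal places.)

178.64 dollars

Under the mechanism each unit contributed yields (1.4/7) / 0.08 = 2.5000 back to its contributor per unit of net cost, which exceeds 1, making full contribution the dominant choice for everyone.
So the Nash equilibrium is full contribution by all 7; the group earns 7 × (11 × 0.92 + 1.4 × 11) = 178.64.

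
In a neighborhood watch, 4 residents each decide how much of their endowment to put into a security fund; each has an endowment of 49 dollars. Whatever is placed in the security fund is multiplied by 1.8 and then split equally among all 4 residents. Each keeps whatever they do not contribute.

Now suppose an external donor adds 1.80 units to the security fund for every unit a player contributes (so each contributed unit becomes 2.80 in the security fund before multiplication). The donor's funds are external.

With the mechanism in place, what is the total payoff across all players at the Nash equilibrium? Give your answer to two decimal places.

987.84 dollars

With the mechanism, a contributed unit returns 1.8 × 2.80 / 4 = 1.2600 per unit of net cost to the contributor — now above 1 — so contributing fully is weakly dominant for every player.
So the Nash equilibrium is full contribution by all 4; the group earns 1.8 × 2.80 × 196 = 987.84.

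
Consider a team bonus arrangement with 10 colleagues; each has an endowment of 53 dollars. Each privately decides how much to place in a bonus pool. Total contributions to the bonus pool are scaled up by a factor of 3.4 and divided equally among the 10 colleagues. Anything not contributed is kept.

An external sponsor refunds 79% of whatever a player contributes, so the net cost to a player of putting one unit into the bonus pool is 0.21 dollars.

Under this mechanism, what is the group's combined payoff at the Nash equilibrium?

2220.70 dollars

The effective private return per unit is now (3.4/10) / 0.21 = 1.6190 > 1, so every player's dominant strategy flips to full contribution.
So the Nash equilibrium is full contribution by all 10; the group earns 10 × (53 × 0.79 + 3.4 × 53) = 2220.70.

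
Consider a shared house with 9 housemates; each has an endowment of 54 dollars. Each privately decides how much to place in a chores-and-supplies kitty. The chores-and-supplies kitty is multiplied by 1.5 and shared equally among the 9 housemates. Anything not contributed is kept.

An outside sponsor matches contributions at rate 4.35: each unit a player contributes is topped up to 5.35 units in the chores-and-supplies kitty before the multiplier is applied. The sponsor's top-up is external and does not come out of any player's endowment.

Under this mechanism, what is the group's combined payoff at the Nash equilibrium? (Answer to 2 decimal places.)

486.00 dollars

With the mechanism, a contributed unit returns 1.5 × 5.35 / 9 = 0.8917 per unit of net cost — still below 1 — so contributing 0 remains dominant for every player.
At the Nash equilibrium no one contributes; group total payoff = 9 × 54 = 486.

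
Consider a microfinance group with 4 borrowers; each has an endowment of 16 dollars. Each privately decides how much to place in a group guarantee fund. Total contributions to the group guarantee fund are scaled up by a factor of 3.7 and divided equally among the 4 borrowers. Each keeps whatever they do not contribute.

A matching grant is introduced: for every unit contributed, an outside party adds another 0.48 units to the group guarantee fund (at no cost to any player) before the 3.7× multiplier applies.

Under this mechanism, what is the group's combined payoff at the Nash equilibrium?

350.46 dollars

Under the mechanism each unit contributed yields 3.7 × 1.48 / 4 = 1.3690 back to its contributor per unit of net cost, which exceeds 1, making full contribution the dominant choice for everyone.
So the Nash equilibrium is full contribution by all 4; the group earns 3.7 × 1.48 × 64 = 350.46.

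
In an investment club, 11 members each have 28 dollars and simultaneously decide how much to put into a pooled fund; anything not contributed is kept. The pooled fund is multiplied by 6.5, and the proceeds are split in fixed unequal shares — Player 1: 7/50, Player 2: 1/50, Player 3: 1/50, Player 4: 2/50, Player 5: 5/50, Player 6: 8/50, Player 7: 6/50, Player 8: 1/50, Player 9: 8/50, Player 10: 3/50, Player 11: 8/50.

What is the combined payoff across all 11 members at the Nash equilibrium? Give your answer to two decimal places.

A player with share s gets back 6.5·s per unit contributed, so full contribution is dominant for anyone with s > 1/6.5 = 0.1538 and zero contribution is dominant for anyone below.
Player 6, Player 9 and Player 11 clear that bar, contributing 28 each; the remaining 8 contribute 0. Total contributed: 84.
The pooled fund pays out 6.5 × 84 = 546.00 in total (split across the unequal shares, but the aggregate is all that matters for the group sum).
The 8 free-riders keep 28 each, adding 224. Group total = 224 + 546.00 = 770.00.

770.00 dollars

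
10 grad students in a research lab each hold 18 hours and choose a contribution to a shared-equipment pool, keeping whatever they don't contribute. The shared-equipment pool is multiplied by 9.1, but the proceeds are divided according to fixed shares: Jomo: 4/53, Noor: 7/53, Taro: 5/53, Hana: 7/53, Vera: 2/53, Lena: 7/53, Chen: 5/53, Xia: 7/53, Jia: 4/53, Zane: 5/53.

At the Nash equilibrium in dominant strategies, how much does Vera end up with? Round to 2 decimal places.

42.72 hours

Each unit j contributes comes back to j as 9.1 × (j's share), so j prefers to contribute only if that share exceeds 1/9.1 = 0.1099; otherwise keeping the unit dominates.
Noor, Hana, Lena and Xia clear that bar, contributing 18 each; the remaining 6 contribute 0. Total contributed: 72.
Vera keeps 18 and receives 9.1 × 72 × 2/53 = 24.72 from the shared-equipment pool, for a payoff of 42.72.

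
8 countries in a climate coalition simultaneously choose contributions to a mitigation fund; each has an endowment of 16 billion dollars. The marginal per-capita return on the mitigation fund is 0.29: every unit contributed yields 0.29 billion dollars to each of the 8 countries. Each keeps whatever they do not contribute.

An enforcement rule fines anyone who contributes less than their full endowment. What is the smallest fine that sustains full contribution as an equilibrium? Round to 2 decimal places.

Given the others contribute fully, the best deviation is to contribute 0 (any partial contribution still incurs the fine and gives up units whose private return 0.29 is below 1).
Deviating from 16 to 0 saves 16 billion dollars but forfeits the deviator's share of the drop in the mitigation fund: 0.29 × 16 = 4.64.
So the deviation gain is 16 − 4.64 = 11.36, and the fine must be at least 11.36 billion dollars to wipe it out.

11.36 billion dollars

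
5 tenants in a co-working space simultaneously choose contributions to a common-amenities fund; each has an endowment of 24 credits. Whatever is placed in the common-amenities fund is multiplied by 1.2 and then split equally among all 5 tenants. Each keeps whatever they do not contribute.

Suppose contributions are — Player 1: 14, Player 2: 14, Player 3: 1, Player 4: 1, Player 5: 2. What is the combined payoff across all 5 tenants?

Total contributed: 14 + 14 + 1 + 1 + 2 = 32; total kept: 5 × 24 − 32 = 88.
The common-amenities fund pays out 1.2 × 32 = 38.40 in aggregate.
Group total = 88 + 38.40 = 126.40.

126.40 credits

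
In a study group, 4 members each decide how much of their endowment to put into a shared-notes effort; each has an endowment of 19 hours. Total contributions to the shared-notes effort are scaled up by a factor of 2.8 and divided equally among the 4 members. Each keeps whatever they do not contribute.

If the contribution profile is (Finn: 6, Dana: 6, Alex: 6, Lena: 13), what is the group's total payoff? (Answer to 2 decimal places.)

Total contributed: 6 + 6 + 6 + 13 = 31; total kept: 4 × 19 − 31 = 45.
The shared-notes effort pays out 2.8 × 31 = 86.80 in aggregate.
Group total = 45 + 86.80 = 131.80.

131.80 hours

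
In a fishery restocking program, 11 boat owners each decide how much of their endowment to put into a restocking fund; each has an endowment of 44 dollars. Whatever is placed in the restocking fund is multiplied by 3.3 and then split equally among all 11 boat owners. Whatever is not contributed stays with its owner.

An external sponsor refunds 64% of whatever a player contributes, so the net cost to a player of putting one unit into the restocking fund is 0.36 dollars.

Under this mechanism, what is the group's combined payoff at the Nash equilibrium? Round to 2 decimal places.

484.00 dollars

Even with the mechanism, each unit contributed returns only (3.3/11) / 0.36 = 0.8333 per unit of net cost, so contributing nothing is still dominant.
Everyone keeps their endowment and the group total is 11 × 44 = 484.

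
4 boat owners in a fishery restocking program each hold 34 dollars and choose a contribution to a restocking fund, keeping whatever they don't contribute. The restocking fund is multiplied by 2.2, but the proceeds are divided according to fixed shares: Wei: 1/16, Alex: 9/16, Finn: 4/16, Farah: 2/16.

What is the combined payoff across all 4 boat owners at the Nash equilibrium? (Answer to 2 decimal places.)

A player with share s gets back 2.2·s per unit contributed, so full contribution is dominant for anyone with s > 1/2.2 = 0.4545 and zero contribution is dominant for anyone below.
The only share above 0.4545 is Alex's 9/16, contributing 34; the remaining 3 contribute 0. Total contributed: 34.
The restocking fund pays out 2.2 × 34 = 74.80 in total (split across the unequal shares, but the aggregate is all that matters for the group sum).
The 3 free-riders keep 34 each, adding 102. Group total = 102 + 74.80 = 176.80.

176.80 dollars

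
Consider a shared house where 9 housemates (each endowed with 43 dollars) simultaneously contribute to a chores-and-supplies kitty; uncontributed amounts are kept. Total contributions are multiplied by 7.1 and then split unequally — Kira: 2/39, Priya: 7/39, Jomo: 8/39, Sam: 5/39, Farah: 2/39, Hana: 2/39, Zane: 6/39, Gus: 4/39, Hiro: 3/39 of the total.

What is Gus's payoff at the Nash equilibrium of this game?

For player j, contributing a unit is worthwhile iff 7.1 × (j's share) ≥ 1, i.e. iff j's share is at least 0.1408.
Priya, Jomo and Zane are above the threshold, contributing 43 each; the remaining 6 contribute 0. Total contributed: 129.
Gus keeps 43 and receives 7.1 × 129 × 4/39 = 93.94 from the chores-and-supplies kitty, for a payoff of 136.94.

136.94 dollars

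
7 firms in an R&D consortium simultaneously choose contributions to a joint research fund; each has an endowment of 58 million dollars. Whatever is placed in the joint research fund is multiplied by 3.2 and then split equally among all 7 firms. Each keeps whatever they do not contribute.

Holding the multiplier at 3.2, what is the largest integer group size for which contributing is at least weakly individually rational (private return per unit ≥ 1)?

Private return per unit is 3.2/(group size), which is ≥ 1 whenever the group size is ≤ 3.2.
The largest such integer is 3.

3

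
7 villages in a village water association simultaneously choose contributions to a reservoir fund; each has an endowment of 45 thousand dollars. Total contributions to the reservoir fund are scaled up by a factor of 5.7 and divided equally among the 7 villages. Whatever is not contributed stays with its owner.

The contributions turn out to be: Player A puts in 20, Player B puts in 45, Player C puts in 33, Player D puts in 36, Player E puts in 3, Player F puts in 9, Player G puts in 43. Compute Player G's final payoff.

Total contributed: 20 + 45 + 33 + 36 + 3 + 9 + 43 = 189.
Each receives 5.7 × 189 / 7 = 153.90 from the reservoir fund.
Player G keeps 45 − 43 = 2, so Player G's payoff is 2 + 153.90 = 155.90.

155.90 thousand dollars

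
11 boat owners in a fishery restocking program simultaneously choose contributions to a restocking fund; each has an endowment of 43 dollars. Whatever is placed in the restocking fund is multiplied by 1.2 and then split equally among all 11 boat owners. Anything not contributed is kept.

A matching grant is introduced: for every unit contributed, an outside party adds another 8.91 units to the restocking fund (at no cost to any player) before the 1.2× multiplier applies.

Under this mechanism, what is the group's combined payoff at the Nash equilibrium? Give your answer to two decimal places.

Under the mechanism each unit contributed yields 1.2 × 9.91 / 11 = 1.0811 back to its contributor per unit of net cost, which exceeds 1, making full contribution the dominant choice for everyone.
So the Nash equilibrium is full contribution by all 11; the group earns 1.2 × 9.91 × 473 = 5624.92.

5624.92 dollars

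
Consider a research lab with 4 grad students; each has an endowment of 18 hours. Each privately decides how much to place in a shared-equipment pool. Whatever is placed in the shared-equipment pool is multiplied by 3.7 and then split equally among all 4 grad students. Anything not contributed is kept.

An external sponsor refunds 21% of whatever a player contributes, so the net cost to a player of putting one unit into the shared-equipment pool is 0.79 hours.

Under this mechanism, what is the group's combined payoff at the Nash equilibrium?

The effective private return per unit is now (3.7/4) / 0.79 = 1.1709 > 1, so every player's dominant strategy flips to full contribution.
So the Nash equilibrium is full contribution by all 4; the group earns 4 × (18 × 0.21 + 3.7 × 18) = 281.52.

281.52 hours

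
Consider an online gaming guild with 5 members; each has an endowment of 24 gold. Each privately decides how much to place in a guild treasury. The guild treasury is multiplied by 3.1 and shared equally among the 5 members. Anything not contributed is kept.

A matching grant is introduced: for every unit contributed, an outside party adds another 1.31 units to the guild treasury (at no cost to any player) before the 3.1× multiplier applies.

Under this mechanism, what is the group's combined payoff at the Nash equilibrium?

Under the mechanism each unit contributed yields 3.1 × 2.31 / 5 = 1.4322 back to its contributor per unit of net cost, which exceeds 1, making full contribution the dominant choice for everyone.
So the Nash equilibrium is full contribution by all 5; the group earns 3.1 × 2.31 × 120 = 859.32.

859.32 gold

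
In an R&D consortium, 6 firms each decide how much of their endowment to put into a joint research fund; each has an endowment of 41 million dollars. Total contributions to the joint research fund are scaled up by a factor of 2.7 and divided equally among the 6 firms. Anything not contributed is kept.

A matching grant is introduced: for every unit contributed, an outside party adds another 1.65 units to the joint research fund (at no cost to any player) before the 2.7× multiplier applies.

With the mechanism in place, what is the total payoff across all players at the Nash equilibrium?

1760.13 million dollars

Under the mechanism each unit contributed yields 2.7 × 2.65 / 6 = 1.1925 back to its contributor per unit of net cost, which exceeds 1, making full contribution the dominant choice for everyone.
At the Nash equilibrium everyone contributes 41. Group total payoff = 2.7 × 2.65 × 246 = 1760.13.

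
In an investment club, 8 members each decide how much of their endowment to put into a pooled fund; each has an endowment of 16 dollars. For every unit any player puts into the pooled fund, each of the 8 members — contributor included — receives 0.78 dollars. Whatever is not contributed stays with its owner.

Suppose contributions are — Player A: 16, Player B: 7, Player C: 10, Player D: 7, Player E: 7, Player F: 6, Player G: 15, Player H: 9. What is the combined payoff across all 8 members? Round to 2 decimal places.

Total contributed: 16 + 7 + 10 + 7 + 7 + 6 + 15 + 9 = 77; total kept: 8 × 16 − 77 = 51.
The pooled fund pays out 0.78 × 8 × 77 = 480.48 in aggregate.
Group total = 51 + 480.48 = 531.48.

531.48 dollars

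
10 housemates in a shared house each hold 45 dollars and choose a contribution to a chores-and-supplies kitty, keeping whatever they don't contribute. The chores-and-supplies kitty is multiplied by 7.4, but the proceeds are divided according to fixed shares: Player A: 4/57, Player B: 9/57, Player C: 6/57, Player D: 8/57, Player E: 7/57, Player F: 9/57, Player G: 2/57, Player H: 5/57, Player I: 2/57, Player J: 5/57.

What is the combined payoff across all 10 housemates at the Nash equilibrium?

A player with share s gets back 7.4·s per unit contributed, so full contribution is dominant for anyone with s > 1/7.4 = 0.1351 and zero contribution is dominant for anyone below.
The shares above 0.1351 belong to Player B, Player D and Player F, contributing 45 each; the remaining 7 contribute 0. Total contributed: 135.
The chores-and-supplies kitty pays out 7.4 × 135 = 999.00 in total (split across the unequal shares, but the aggregate is all that matters for the group sum).
The 7 free-riders keep 45 each, adding 315. Group total = 315 + 999.00 = 1314.00.

1314.00 dollars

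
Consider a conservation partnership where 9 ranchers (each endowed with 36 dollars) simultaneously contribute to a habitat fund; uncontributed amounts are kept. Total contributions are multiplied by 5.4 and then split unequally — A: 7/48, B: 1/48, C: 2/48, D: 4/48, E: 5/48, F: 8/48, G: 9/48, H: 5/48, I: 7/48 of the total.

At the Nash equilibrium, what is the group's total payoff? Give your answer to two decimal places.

Each unit j contributes comes back to j as 5.4 × (j's share), so j prefers to contribute only if that share exceeds 1/5.4 = 0.1852; otherwise keeping the unit dominates.
G alone (share 9/48) is above the threshold, contributing 36; the remaining 8 contribute 0. Total contributed: 36.
The habitat fund pays out 5.4 × 36 = 194.40 in total (split across the unequal shares, but the aggregate is all that matters for the group sum).
The 8 free-riders keep 36 each, adding 288. Group total = 288 + 194.40 = 482.40.

482.40 dollars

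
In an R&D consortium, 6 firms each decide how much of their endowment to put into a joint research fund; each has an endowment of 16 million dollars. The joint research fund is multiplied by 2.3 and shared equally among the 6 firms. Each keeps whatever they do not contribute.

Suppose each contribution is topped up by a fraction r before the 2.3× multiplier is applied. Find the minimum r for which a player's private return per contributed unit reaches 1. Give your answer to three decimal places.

With matching at rate r, one contributed unit becomes (1 + r) in the joint research fund and returns 2.3 × (1 + r) / 6 to the contributor.
Setting this equal to 1: 1 + r = 6/2.3 = 2.6087.
So the minimum matching rate is r = 2.6087 − 1 = 1.609.

1.609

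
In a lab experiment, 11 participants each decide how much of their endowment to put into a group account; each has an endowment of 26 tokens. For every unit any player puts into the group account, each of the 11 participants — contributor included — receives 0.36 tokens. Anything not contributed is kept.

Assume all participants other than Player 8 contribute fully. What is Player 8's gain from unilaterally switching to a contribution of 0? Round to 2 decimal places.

16.64 tokens

Switching from a contribution of 26 to 0 lets Player 8 keep an extra 26 tokens, but lowers the group account by 26, which costs Player 8 their own share of that drop: 0.36 × 26 = 9.36.
Net gain = 26 − 9.36 = 16.64. The private return per contributed unit (0.36) is below 1, so free-riding is indeed the best response regardless of what the others do.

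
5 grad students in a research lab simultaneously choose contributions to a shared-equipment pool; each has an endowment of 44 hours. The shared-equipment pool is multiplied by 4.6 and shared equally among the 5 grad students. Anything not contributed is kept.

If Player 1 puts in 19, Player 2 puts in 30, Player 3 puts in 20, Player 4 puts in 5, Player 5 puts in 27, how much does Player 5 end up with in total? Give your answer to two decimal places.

Total contributed: 19 + 30 + 20 + 5 + 27 = 101.
Each receives 4.6 × 101 / 5 = 92.92 from the shared-equipment pool.
Player 5 keeps 44 − 27 = 17, so Player 5's payoff is 17 + 92.92 = 109.92.

109.92 hours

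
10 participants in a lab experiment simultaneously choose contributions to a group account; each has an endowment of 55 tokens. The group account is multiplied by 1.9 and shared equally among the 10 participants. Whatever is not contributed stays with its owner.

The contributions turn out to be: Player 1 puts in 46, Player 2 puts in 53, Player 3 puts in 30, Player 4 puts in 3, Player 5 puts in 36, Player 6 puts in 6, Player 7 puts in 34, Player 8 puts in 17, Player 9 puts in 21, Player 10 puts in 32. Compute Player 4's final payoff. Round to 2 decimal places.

Total contributed: 46 + 53 + 30 + 3 + 36 + 6 + 34 + 17 + 21 + 32 = 278.
Each receives 1.9 × 278 / 10 = 52.82 from the group account.
Player 4 keeps 55 − 3 = 52, so Player 4's payoff is 52 + 52.82 = 104.82.

104.82 tokens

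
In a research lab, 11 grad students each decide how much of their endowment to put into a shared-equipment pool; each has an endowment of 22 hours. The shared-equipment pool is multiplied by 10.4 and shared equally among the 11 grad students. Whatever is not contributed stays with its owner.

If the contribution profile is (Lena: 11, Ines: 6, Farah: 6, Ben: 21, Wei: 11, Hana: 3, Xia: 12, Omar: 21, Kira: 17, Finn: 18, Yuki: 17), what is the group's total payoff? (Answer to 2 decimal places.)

1586.20 hours

Total contributed: 11 + 6 + 6 + 21 + 11 + 3 + 12 + 21 + 17 + 18 + 17 = 143; total kept: 11 × 22 − 143 = 99.
The shared-equipment pool pays out 10.4 × 143 = 1487.20 in aggregate.
Group total = 99 + 1487.20 = 1586.20.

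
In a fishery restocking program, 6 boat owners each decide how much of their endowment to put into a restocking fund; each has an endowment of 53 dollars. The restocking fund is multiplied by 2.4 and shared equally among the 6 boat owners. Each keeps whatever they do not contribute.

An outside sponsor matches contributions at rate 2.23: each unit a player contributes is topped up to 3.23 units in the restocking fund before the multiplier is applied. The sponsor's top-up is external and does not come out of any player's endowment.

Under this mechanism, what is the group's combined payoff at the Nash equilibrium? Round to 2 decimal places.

The effective private return per unit is now 2.4 × 3.23 / 6 = 1.2920 > 1, so every player's dominant strategy flips to full contribution.
So the Nash equilibrium is full contribution by all 6; the group earns 2.4 × 3.23 × 318 = 2465.14.

2465.14 dollars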